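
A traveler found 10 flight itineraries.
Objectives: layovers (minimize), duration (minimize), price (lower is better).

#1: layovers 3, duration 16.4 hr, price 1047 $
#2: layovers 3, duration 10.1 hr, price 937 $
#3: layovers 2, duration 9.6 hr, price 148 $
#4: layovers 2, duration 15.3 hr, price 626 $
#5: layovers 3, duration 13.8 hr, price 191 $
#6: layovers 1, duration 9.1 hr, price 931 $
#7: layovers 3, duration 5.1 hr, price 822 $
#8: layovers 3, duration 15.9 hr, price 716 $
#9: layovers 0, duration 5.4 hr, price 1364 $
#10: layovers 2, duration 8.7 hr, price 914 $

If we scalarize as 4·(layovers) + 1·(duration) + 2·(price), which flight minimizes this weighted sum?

#3

#1: 4·3 + 1·16.4 + 2·1047 = 2122.4
#2: 4·3 + 1·10.1 + 2·937 = 1896.1
#3: 4·2 + 1·9.6 + 2·148 = 313.6
#4: 4·2 + 1·15.3 + 2·626 = 1275.3
#5: 4·3 + 1·13.8 + 2·191 = 407.8
#6: 4·1 + 1·9.1 + 2·931 = 1875.1
#7: 4·3 + 1·5.1 + 2·822 = 1661.1
#8: 4·3 + 1·15.9 + 2·716 = 1459.9
#9: 4·0 + 1·5.4 + 2·1364 = 2733.4
#10: 4·2 + 1·8.7 + 2·914 = 1844.7
Lowest: #3 at 313.6.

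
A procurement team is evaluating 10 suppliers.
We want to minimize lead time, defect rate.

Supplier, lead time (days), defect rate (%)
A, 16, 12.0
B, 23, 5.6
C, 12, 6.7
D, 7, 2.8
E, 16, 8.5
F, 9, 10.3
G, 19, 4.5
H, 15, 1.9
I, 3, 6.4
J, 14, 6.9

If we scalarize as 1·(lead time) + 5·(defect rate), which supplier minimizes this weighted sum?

A: 1·16 + 5·12.0 = 76.0
B: 1·23 + 5·5.6 = 51.0
C: 1·12 + 5·6.7 = 45.5
D: 1·7 + 5·2.8 = 21.0
E: 1·16 + 5·8.5 = 58.5
F: 1·9 + 5·10.3 = 60.5
G: 1·19 + 5·4.5 = 41.5
H: 1·15 + 5·1.9 = 24.5
I: 1·3 + 5·6.4 = 35.0
J: 1·14 + 5·6.9 = 48.5
Lowest: D at 21.0.

D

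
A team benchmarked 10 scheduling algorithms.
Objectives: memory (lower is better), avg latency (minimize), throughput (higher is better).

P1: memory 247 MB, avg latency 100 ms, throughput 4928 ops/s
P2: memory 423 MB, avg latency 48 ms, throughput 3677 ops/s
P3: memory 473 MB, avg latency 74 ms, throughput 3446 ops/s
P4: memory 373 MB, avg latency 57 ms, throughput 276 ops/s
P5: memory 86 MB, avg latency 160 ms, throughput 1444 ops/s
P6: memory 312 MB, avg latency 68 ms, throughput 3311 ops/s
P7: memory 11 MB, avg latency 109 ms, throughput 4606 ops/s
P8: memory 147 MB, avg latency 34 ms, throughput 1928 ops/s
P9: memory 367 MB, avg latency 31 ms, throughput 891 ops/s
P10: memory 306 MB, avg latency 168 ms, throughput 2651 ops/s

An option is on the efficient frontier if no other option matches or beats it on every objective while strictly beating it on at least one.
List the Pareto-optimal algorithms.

P1, P2, P6, P7, P8, P9

P1: not dominated (best throughput).
P2: not dominated.
P3: dominated by P2 (memory 423≤473, avg latency 48≤74, throughput 3677≥3446).
P4: dominated by P8 (memory 147≤373, avg latency 34≤57, throughput 1928≥276).
P5: dominated by P7 (memory 11≤86, avg latency 109≤160, throughput 4606≥1444).
P6: not dominated.
P7: not dominated (best memory).
P8: not dominated.
P9: not dominated (best avg latency).
P10: dominated by P1 (memory 247≤306, avg latency 100≤168, throughput 4928≥2651).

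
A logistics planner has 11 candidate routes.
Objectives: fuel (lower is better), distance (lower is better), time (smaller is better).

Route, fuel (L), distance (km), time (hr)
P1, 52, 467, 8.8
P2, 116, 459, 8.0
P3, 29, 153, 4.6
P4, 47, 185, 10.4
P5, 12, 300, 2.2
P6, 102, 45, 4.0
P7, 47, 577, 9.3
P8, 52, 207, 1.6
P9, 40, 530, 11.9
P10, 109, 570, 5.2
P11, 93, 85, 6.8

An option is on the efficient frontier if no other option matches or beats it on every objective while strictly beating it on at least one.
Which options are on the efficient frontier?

P3, P5, P6, P8, P11

P1: dominated by P3 (fuel 29≤52, distance 153≤467, time 4.6≤8.8).
P2: dominated by P3 (fuel 29≤116, distance 153≤459, time 4.6≤8.0).
P3: not dominated.
P4: dominated by P3 (fuel 29≤47, distance 153≤185, time 4.6≤10.4).
P5: not dominated (best fuel).
P6: not dominated (best distance).
P7: dominated by P3 (fuel 29≤47, distance 153≤577, time 4.6≤9.3).
P8: not dominated (best time).
P9: dominated by P3 (fuel 29≤40, distance 153≤530, time 4.6≤11.9).
P10: dominated by P3 (fuel 29≤109, distance 153≤570, time 4.6≤5.2).
P11: not dominated.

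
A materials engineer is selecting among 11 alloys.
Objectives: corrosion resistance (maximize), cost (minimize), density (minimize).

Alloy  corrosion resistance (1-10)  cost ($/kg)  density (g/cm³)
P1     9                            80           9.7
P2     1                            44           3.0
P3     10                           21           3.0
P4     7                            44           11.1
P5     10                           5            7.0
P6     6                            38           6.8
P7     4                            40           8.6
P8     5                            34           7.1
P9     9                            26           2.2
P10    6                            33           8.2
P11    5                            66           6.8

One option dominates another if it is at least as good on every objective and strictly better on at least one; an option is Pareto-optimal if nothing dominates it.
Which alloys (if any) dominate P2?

P3, P9

P3: corrosion resistance 10≥1, cost 21≤44, density 3.0≤3.0 — dominates P2.
P9: corrosion resistance 9≥1, cost 26≤44, density 2.2≤3.0 — dominates P2.
Others (P1, P4, P5, P6, P7, P8, P10, P11) are each worse than P2 on at least one objective.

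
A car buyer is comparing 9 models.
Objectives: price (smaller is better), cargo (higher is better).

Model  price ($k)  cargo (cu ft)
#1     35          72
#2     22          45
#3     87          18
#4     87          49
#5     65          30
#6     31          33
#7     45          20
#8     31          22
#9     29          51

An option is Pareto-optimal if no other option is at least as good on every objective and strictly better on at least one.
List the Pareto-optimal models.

#1: not dominated (best cargo).
#2: not dominated (best price).
#3: dominated by #1 (price 35≤87, cargo 72≥18).
#4: dominated by #1 (price 35≤87, cargo 72≥49).
#5: dominated by #1 (price 35≤65, cargo 72≥30).
#6: dominated by #2 (price 22≤31, cargo 45≥33).
#7: dominated by #1 (price 35≤45, cargo 72≥20).
#8: dominated by #2 (price 22≤31, cargo 45≥22).
#9: not dominated.

#1, #2, #9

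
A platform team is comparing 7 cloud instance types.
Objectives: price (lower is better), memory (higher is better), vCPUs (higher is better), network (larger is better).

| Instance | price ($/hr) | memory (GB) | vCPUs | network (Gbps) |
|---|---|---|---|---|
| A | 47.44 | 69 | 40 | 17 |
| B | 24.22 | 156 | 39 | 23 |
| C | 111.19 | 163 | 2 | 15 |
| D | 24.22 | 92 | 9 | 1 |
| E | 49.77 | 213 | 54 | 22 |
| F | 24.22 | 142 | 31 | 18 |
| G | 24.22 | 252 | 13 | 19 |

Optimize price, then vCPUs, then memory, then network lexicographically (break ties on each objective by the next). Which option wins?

B

First minimize price: best is 24.22, kept {B, D, F, G}.
Then maximize vCPUs: best is 39, kept {B}.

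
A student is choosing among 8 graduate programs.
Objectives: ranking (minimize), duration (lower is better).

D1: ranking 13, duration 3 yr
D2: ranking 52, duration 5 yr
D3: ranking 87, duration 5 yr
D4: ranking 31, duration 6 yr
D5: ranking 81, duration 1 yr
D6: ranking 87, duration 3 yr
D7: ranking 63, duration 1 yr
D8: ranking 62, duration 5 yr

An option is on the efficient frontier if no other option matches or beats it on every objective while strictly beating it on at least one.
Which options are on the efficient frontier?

D1, D7

D1: not dominated (best ranking).
D2: dominated by D1 (ranking 13≤52, duration 3≤5).
D3: dominated by D1 (ranking 13≤87, duration 3≤5).
D4: dominated by D1 (ranking 13≤31, duration 3≤6).
D5: dominated by D7 (ranking 63≤81, duration 1≤1).
D6: dominated by D1 (ranking 13≤87, duration 3≤3).
D7: not dominated.
D8: dominated by D1 (ranking 13≤62, duration 3≤5).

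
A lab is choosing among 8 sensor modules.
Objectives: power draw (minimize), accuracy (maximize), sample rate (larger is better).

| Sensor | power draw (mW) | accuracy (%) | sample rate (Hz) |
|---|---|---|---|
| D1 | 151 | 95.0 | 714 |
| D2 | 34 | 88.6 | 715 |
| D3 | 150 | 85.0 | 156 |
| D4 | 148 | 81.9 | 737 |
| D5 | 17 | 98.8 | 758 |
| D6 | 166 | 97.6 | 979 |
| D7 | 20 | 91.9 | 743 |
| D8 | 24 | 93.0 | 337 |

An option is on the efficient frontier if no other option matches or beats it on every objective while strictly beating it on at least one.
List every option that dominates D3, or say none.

D2: power draw 34≤150, accuracy 88.6≥85.0, sample rate 715≥156 — dominates D3.
D5: power draw 17≤150, accuracy 98.8≥85.0, sample rate 758≥156 — dominates D3.
D7: power draw 20≤150, accuracy 91.9≥85.0, sample rate 743≥156 — dominates D3.
D8: power draw 24≤150, accuracy 93.0≥85.0, sample rate 337≥156 — dominates D3.
Others (D1, D4, D6) are each worse than D3 on at least one objective.

D2, D5, D7, D8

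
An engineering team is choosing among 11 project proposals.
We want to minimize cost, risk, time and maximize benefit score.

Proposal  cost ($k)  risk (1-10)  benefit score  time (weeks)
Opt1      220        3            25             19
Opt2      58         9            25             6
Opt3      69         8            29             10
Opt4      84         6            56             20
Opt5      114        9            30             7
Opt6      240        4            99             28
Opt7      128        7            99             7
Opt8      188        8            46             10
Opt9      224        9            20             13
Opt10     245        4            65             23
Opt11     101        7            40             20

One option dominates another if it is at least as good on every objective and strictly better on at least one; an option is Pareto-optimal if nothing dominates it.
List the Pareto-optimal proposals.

Opt1, Opt2, Opt3, Opt4, Opt5, Opt6, Opt7, Opt10

Opt1: not dominated (best risk).
Opt2: not dominated (best cost).
Opt3: not dominated.
Opt4: not dominated.
Opt5: not dominated.
Opt6: not dominated.
Opt7: not dominated.
Opt8: dominated by Opt7 (cost 128≤188, risk 7≤8, benefit score 99≥46, time 7≤10).
Opt9: dominated by Opt2 (cost 58≤224, risk 9≤9, benefit score 25≥20, time 6≤13).
Opt10: not dominated.
Opt11: dominated by Opt4 (cost 84≤101, risk 6≤7, benefit score 56≥40, time 20≤20).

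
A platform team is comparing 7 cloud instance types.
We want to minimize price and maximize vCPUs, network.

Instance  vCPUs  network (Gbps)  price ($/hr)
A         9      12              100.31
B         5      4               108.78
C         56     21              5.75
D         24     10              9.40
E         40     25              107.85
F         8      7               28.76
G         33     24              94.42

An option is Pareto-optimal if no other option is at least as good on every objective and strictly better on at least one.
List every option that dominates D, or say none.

C

C: vCPUs 56≥24, network 21≥10, price 5.75≤9.40 — dominates D.
Others (A, B, E, F, G) are each worse than D on at least one objective.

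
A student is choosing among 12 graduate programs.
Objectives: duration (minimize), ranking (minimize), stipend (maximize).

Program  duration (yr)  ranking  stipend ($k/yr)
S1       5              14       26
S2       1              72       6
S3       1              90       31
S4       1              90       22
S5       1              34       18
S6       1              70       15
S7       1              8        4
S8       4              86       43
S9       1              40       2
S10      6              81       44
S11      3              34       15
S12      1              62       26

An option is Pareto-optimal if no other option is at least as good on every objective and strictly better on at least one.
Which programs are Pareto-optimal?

S1: not dominated.
S2: dominated by S5 (duration 1≤1, ranking 34≤72, stipend 18≥6).
S3: not dominated.
S4: dominated by S3 (duration 1≤1, ranking 90≤90, stipend 31≥22).
S5: not dominated.
S6: dominated by S5 (duration 1≤1, ranking 34≤70, stipend 18≥15).
S7: not dominated (best ranking).
S8: not dominated.
S9: dominated by S5 (duration 1≤1, ranking 34≤40, stipend 18≥2).
S10: not dominated (best stipend).
S11: dominated by S5 (duration 1≤3, ranking 34≤34, stipend 18≥15).
S12: not dominated.

S1, S3, S5, S7, S8, S10, S12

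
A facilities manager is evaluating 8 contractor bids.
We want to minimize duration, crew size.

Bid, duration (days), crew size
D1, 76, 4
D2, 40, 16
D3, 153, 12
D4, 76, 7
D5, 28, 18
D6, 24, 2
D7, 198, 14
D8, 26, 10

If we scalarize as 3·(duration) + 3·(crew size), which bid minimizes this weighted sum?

D1: 3·76 + 3·4 = 240
D2: 3·40 + 3·16 = 168
D3: 3·153 + 3·12 = 495
D4: 3·76 + 3·7 = 249
D5: 3·28 + 3·18 = 138
D6: 3·24 + 3·2 = 78
D7: 3·198 + 3·14 = 636
D8: 3·26 + 3·10 = 108
Lowest: D6 at 78.

D6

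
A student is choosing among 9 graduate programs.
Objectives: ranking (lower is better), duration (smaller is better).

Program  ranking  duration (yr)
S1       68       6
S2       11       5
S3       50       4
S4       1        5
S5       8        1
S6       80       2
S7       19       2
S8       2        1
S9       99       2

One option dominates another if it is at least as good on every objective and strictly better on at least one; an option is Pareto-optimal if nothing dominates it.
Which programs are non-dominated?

S1: dominated by S2 (ranking 11≤68, duration 5≤6).
S2: dominated by S4 (ranking 1≤11, duration 5≤5).
S3: dominated by S5 (ranking 8≤50, duration 1≤4).
S4: not dominated (best ranking).
S5: dominated by S8 (ranking 2≤8, duration 1≤1).
S6: dominated by S5 (ranking 8≤80, duration 1≤2).
S7: dominated by S5 (ranking 8≤19, duration 1≤2).
S8: not dominated.
S9: dominated by S5 (ranking 8≤99, duration 1≤2).

S4, S8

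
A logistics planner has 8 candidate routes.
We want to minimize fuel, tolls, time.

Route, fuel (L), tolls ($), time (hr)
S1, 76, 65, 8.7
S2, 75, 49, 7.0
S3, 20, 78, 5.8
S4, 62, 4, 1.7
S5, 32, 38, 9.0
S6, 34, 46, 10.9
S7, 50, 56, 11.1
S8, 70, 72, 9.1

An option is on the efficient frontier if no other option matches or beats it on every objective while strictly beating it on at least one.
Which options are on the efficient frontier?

S3, S4, S5

S1: dominated by S2 (fuel 75≤76, tolls 49≤65, time 7.0≤8.7).
S2: dominated by S4 (fuel 62≤75, tolls 4≤49, time 1.7≤7.0).
S3: not dominated (best fuel).
S4: not dominated (best tolls).
S5: not dominated.
S6: dominated by S5 (fuel 32≤34, tolls 38≤46, time 9.0≤10.9).
S7: dominated by S5 (fuel 32≤50, tolls 38≤56, time 9.0≤11.1).
S8: dominated by S4 (fuel 62≤70, tolls 4≤72, time 1.7≤9.1).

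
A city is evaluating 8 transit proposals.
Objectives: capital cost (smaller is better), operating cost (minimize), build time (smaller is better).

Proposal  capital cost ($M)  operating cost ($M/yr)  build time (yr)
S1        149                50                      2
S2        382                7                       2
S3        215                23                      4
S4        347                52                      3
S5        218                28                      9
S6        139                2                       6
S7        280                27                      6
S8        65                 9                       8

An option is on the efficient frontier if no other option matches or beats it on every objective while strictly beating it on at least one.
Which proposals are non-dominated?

S1, S2, S3, S6, S8

S1: not dominated.
S2: not dominated.
S3: not dominated.
S4: dominated by S1 (capital cost 149≤347, operating cost 50≤52, build time 2≤3).
S5: dominated by S3 (capital cost 215≤218, operating cost 23≤28, build time 4≤9).
S6: not dominated (best operating cost).
S7: dominated by S3 (capital cost 215≤280, operating cost 23≤27, build time 4≤6).
S8: not dominated (best capital cost).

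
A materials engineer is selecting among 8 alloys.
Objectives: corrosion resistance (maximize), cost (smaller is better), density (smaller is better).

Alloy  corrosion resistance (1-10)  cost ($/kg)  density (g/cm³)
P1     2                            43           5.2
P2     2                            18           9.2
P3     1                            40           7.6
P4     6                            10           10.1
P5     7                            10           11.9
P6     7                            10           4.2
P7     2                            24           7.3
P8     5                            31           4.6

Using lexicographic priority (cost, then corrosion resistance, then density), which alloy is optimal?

P6

First minimize cost: best is 10, kept {P4, P5, P6}.
Then maximize corrosion resistance: best is 7, kept {P5, P6}.
Then minimize density: best is 4.2, kept {P6}.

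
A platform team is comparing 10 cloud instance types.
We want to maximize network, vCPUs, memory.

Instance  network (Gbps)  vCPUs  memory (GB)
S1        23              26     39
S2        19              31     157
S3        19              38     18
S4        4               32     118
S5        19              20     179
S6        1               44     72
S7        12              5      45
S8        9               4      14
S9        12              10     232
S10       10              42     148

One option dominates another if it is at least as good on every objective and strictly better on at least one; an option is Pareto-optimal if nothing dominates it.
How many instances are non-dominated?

7

S1: not dominated (best network).
S2: not dominated.
S3: not dominated.
S4: dominated by S10 (network 10≥4, vCPUs 42≥32, memory 148≥118).
S5: not dominated.
S6: not dominated (best vCPUs).
S7: dominated by S2 (network 19≥12, vCPUs 31≥5, memory 157≥45).
S8: dominated by S1 (network 23≥9, vCPUs 26≥4, memory 39≥14).
S9: not dominated (best memory).
S10: not dominated.
Pareto-optimal: S1, S2, S3, S5, S6, S9, S10 → 7.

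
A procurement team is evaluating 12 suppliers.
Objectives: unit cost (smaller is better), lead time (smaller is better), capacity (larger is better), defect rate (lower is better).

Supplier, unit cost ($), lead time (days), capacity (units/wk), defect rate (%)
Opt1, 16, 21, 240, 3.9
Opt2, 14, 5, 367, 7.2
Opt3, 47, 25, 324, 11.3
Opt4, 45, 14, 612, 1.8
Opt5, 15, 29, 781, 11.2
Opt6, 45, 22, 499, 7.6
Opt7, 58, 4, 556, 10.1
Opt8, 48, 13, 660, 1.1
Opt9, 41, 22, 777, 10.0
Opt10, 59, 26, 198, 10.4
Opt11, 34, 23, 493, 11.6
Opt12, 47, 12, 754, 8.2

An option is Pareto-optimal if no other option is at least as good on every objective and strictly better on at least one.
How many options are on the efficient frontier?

Opt1: not dominated.
Opt2: not dominated (best unit cost).
Opt3: dominated by Opt2 (unit cost 14≤47, lead time 5≤25, capacity 367≥324, defect rate 7.2≤11.3).
Opt4: not dominated.
Opt5: not dominated (best capacity).
Opt6: dominated by Opt4 (unit cost 45≤45, lead time 14≤22, capacity 612≥499, defect rate 1.8≤7.6).
Opt7: not dominated (best lead time).
Opt8: not dominated (best defect rate).
Opt9: not dominated.
Opt10: dominated by Opt1 (unit cost 16≤59, lead time 21≤26, capacity 240≥198, defect rate 3.9≤10.4).
Opt11: not dominated.
Opt12: not dominated.
Pareto-optimal: Opt1, Opt2, Opt4, Opt5, Opt7, Opt8, Opt9, Opt11, Opt12 → 9.

9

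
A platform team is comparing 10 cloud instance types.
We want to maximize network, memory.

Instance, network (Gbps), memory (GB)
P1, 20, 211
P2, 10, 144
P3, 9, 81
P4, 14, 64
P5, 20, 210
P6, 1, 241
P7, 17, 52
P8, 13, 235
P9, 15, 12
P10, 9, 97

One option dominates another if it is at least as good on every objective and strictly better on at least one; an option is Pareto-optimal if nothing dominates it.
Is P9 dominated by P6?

No

P6 vs P9: P6 is worse on network (1 vs 15), so it does not dominate P9.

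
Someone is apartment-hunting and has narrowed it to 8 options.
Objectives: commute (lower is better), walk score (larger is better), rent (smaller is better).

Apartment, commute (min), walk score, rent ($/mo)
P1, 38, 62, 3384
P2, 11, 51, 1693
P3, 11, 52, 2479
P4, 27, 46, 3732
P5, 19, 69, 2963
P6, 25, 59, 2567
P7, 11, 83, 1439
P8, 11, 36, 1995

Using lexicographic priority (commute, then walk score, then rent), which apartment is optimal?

First minimize commute: best is 11, kept {P2, P3, P7, P8}.
Then maximize walk score: best is 83, kept {P7}.

P7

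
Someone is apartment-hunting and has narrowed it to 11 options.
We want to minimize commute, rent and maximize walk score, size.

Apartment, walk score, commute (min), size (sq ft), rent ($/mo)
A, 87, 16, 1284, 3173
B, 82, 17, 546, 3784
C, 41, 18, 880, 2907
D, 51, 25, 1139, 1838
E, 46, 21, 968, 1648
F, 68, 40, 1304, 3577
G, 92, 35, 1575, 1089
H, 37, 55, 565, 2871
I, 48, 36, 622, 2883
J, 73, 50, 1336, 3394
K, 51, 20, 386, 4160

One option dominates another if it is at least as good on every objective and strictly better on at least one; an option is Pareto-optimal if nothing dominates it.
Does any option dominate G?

No

A: worse on walk score (87 vs 92).
B: worse on walk score (82 vs 92).
C: worse on walk score (41 vs 92).
D: worse on walk score (51 vs 92).
E: worse on walk score (46 vs 92).
F: worse on walk score (68 vs 92).
H: worse on walk score (37 vs 92).
I: worse on walk score (48 vs 92).
J: worse on walk score (73 vs 92).
K: worse on walk score (51 vs 92).
No option is at least as good as G on every objective and strictly better on one.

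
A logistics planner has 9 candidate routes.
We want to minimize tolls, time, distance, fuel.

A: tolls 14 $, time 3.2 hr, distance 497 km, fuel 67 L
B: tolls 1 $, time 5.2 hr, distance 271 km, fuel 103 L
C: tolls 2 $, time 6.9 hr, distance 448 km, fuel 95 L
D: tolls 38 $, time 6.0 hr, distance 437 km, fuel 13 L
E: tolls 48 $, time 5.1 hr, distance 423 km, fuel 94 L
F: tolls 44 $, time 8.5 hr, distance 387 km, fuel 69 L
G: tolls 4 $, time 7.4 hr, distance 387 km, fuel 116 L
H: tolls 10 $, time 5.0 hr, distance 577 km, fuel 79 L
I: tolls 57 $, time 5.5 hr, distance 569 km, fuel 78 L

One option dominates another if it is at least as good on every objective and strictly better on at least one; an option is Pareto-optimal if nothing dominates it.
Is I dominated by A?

Yes

A vs I: tolls 14≤57, time 3.2≤5.5, distance 497≤569, fuel 67≤78 — A is at least as good on every objective with at least one strict improvement.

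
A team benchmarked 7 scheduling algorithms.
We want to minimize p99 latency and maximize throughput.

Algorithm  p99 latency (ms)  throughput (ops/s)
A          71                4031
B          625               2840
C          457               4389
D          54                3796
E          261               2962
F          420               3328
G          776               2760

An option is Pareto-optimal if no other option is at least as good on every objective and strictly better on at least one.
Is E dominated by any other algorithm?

A vs E: p99 latency 71≤261, throughput 4031≥2962 — A is at least as good on every objective and strictly better on at least one, so A dominates E.

Yes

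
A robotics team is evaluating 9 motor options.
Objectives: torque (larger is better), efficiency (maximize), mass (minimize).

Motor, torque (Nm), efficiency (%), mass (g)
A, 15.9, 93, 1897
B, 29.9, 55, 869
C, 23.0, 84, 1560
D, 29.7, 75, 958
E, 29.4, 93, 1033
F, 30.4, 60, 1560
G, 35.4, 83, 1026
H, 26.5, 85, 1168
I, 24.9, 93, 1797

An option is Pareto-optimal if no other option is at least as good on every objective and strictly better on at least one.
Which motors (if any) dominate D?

A: worse on torque (15.9 vs 29.7).
B: worse on efficiency (55 vs 75).
C: worse on torque (23.0 vs 29.7).
E: worse on torque (29.4 vs 29.7).
F: worse on efficiency (60 vs 75).
G: worse on mass (1026 vs 958).
H: worse on torque (26.5 vs 29.7).
I: worse on torque (24.9 vs 29.7).
No option dominates D.

none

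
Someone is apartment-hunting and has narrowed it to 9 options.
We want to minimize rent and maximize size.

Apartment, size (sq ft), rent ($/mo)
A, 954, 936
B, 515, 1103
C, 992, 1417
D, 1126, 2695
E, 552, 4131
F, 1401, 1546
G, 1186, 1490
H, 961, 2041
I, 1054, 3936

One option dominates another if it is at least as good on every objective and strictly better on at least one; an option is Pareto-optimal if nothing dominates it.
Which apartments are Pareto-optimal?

A, C, F, G

A: not dominated (best rent).
B: dominated by A (size 954≥515, rent 936≤1103).
C: not dominated.
D: dominated by F (size 1401≥1126, rent 1546≤2695).
E: dominated by A (size 954≥552, rent 936≤4131).
F: not dominated (best size).
G: not dominated.
H: dominated by C (size 992≥961, rent 1417≤2041).
I: dominated by D (size 1126≥1054, rent 2695≤3936).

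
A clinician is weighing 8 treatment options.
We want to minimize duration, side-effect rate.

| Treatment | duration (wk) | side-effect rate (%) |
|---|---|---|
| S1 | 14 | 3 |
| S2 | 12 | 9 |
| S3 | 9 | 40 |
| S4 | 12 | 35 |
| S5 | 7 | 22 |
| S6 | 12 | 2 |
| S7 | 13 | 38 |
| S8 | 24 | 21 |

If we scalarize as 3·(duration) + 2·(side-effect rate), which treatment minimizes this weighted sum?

S6

S1: 3·14 + 2·3 = 48
S2: 3·12 + 2·9 = 54
S3: 3·9 + 2·40 = 107
S4: 3·12 + 2·35 = 106
S5: 3·7 + 2·22 = 65
S6: 3·12 + 2·2 = 40
S7: 3·13 + 2·38 = 115
S8: 3·24 + 2·21 = 114
Lowest: S6 at 40.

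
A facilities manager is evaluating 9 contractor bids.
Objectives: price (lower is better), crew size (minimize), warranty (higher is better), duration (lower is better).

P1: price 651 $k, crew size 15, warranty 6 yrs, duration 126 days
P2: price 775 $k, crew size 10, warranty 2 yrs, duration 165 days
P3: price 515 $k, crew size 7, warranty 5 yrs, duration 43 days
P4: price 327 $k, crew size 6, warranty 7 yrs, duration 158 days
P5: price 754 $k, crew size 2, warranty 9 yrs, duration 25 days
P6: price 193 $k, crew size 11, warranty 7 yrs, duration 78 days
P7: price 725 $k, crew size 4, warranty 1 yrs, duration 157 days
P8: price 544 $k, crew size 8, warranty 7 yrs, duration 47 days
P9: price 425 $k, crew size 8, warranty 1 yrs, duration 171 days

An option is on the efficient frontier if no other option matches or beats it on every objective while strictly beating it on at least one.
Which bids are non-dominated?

P1: dominated by P6 (price 193≤651, crew size 11≤15, warranty 7≥6, duration 78≤126).
P2: dominated by P3 (price 515≤775, crew size 7≤10, warranty 5≥2, duration 43≤165).
P3: not dominated.
P4: not dominated.
P5: not dominated (best crew size).
P6: not dominated (best price).
P7: not dominated.
P8: not dominated.
P9: dominated by P4 (price 327≤425, crew size 6≤8, warranty 7≥1, duration 158≤171).

P3, P4, P5, P6, P7, P8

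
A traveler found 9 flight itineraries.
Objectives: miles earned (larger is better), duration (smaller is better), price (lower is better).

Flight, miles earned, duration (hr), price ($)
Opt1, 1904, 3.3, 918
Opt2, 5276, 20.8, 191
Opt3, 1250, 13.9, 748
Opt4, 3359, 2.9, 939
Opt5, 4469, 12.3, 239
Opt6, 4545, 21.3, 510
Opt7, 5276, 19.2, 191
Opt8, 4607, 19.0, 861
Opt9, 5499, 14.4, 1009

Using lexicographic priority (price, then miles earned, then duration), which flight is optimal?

First minimize price: best is 191, kept {Opt2, Opt7}.
Then maximize miles earned: best is 5276, kept {Opt2, Opt7}.
Then minimize duration: best is 19.2, kept {Opt7}.

Opt7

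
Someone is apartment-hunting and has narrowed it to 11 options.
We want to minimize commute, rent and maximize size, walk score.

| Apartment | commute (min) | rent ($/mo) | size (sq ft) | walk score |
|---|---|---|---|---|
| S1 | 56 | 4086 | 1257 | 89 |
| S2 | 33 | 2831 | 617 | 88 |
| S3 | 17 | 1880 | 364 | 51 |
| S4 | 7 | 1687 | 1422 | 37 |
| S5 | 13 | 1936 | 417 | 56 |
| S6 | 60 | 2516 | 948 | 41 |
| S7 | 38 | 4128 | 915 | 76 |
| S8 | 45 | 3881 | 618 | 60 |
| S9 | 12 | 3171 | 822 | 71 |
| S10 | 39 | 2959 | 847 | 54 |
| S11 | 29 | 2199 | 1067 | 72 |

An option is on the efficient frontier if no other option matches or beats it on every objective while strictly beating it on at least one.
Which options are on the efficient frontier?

S1, S2, S3, S4, S5, S7, S9, S11

S1: not dominated (best walk score).
S2: not dominated.
S3: not dominated.
S4: not dominated (best commute).
S5: not dominated.
S6: dominated by S11 (commute 29≤60, rent 2199≤2516, size 1067≥948, walk score 72≥41).
S7: not dominated.
S8: dominated by S9 (commute 12≤45, rent 3171≤3881, size 822≥618, walk score 71≥60).
S9: not dominated.
S10: dominated by S11 (commute 29≤39, rent 2199≤2959, size 1067≥847, walk score 72≥54).
S11: not dominated.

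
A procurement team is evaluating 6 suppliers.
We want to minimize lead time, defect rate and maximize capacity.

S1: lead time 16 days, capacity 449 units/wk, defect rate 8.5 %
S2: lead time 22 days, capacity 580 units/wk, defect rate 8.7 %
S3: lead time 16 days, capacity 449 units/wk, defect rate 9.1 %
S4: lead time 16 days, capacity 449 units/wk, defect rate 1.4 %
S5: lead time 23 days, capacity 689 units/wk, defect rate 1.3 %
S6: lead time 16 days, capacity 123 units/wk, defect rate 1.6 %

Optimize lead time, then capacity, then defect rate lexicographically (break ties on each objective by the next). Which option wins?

First minimize lead time: best is 16, kept {S1, S3, S4, S6}.
Then maximize capacity: best is 449, kept {S1, S3, S4}.
Then minimize defect rate: best is 1.4, kept {S4}.

S4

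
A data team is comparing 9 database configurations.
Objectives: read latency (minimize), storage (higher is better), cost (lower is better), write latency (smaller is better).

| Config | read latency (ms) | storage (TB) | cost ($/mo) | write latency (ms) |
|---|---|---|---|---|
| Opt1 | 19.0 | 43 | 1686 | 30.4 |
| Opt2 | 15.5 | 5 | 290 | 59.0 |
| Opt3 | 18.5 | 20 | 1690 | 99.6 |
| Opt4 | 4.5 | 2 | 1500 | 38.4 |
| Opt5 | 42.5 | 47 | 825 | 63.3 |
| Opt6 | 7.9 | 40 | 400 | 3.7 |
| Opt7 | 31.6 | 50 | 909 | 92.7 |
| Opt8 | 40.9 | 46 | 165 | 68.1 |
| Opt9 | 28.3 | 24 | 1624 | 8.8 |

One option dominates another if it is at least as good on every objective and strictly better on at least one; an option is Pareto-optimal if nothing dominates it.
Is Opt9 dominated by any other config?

Yes

Opt6 vs Opt9: read latency 7.9≤28.3, storage 40≥24, cost 400≤1624, write latency 3.7≤8.8 — Opt6 is at least as good on every objective and strictly better on at least one, so Opt6 dominates Opt9.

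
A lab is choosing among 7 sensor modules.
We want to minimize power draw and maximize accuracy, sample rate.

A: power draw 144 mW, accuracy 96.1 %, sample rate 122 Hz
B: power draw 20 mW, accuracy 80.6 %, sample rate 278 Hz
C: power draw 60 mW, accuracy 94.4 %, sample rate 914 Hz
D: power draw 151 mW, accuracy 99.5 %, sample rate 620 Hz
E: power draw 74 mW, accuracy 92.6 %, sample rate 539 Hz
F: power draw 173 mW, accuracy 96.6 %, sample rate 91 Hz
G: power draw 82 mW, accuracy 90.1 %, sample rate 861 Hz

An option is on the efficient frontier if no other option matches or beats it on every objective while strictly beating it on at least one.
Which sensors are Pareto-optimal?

A: not dominated.
B: not dominated (best power draw).
C: not dominated (best sample rate).
D: not dominated (best accuracy).
E: dominated by C (power draw 60≤74, accuracy 94.4≥92.6, sample rate 914≥539).
F: dominated by D (power draw 151≤173, accuracy 99.5≥96.6, sample rate 620≥91).
G: dominated by C (power draw 60≤82, accuracy 94.4≥90.1, sample rate 914≥861).

A, B, C, D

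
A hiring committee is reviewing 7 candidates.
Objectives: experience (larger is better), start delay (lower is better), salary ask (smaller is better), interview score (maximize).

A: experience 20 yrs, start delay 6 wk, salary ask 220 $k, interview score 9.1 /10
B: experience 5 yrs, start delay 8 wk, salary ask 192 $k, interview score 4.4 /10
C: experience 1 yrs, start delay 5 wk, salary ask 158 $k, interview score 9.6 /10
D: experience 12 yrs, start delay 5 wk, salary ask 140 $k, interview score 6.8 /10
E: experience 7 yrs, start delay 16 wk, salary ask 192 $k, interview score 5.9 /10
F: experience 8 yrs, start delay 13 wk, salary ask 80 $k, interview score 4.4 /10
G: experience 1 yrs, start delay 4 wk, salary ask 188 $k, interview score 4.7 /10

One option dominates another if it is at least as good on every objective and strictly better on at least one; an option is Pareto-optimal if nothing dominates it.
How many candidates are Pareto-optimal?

5

A: not dominated (best experience).
B: dominated by D (experience 12≥5, start delay 5≤8, salary ask 140≤192, interview score 6.8≥4.4).
C: not dominated (best interview score).
D: not dominated.
E: dominated by D (experience 12≥7, start delay 5≤16, salary ask 140≤192, interview score 6.8≥5.9).
F: not dominated (best salary ask).
G: not dominated (best start delay).
Pareto-optimal: A, C, D, F, G → 5.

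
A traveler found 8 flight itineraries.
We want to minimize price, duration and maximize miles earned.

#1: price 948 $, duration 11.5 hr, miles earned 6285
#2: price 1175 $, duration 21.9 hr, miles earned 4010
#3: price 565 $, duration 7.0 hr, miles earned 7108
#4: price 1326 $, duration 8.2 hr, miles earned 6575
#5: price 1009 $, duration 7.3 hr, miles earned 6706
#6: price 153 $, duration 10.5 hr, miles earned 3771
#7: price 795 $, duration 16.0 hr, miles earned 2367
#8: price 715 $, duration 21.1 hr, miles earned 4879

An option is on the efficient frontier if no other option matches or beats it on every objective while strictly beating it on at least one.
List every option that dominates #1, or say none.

#3: price 565≤948, duration 7.0≤11.5, miles earned 7108≥6285 — dominates #1.
Others (#2, #4, #5, #6, #7, #8) are each worse than #1 on at least one objective.

#3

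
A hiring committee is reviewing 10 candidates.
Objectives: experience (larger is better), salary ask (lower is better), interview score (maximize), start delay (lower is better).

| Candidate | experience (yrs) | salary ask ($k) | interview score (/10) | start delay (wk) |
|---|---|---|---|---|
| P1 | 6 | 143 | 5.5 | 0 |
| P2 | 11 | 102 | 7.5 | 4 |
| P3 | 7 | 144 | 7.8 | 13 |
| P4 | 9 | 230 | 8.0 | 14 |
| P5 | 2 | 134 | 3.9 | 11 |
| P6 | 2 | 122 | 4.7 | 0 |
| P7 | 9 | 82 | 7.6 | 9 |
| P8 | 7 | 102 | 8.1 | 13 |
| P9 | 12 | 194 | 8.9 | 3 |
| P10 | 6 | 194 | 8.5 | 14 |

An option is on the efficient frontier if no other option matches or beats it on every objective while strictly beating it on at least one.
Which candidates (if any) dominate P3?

P8

P8: experience 7≥7, salary ask 102≤144, interview score 8.1≥7.8, start delay 13≤13 — dominates P3.
Others (P1, P2, P4, P5, P6, P7, P9, P10) are each worse than P3 on at least one objective.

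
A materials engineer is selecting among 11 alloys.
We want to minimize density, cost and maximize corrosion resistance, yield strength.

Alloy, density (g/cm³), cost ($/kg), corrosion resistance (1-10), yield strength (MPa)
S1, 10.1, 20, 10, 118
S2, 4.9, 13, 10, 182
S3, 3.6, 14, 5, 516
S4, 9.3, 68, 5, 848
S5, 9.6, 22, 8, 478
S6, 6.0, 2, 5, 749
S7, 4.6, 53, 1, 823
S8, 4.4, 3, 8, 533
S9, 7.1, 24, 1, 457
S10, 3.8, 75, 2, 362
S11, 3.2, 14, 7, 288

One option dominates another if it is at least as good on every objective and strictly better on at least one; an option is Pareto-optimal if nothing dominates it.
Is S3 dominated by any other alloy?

S1: worse on density (10.1 vs 3.6).
S2: worse on density (4.9 vs 3.6).
S4: worse on density (9.3 vs 3.6).
S5: worse on density (9.6 vs 3.6).
S6: worse on density (6.0 vs 3.6).
S7: worse on density (4.6 vs 3.6).
S8: worse on density (4.4 vs 3.6).
S9: worse on density (7.1 vs 3.6).
S10: worse on density (3.8 vs 3.6).
S11: worse on yield strength (288 vs 516).
No option is at least as good as S3 on every objective and strictly better on one.

No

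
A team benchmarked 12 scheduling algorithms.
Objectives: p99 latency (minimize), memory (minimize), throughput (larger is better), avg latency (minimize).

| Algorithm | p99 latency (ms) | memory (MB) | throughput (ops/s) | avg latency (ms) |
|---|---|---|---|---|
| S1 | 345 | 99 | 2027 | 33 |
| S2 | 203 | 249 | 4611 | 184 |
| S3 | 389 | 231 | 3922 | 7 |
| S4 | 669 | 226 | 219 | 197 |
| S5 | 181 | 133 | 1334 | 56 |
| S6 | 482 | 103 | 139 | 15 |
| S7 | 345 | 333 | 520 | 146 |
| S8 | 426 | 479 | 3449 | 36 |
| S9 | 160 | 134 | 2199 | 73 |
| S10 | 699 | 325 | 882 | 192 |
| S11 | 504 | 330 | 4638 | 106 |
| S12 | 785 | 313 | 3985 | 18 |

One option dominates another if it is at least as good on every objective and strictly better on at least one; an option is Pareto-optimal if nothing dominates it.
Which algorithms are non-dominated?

S1: not dominated (best memory).
S2: not dominated.
S3: not dominated (best avg latency).
S4: dominated by S1 (p99 latency 345≤669, memory 99≤226, throughput 2027≥219, avg latency 33≤197).
S5: not dominated.
S6: not dominated.
S7: dominated by S1 (p99 latency 345≤345, memory 99≤333, throughput 2027≥520, avg latency 33≤146).
S8: dominated by S3 (p99 latency 389≤426, memory 231≤479, throughput 3922≥3449, avg latency 7≤36).
S9: not dominated (best p99 latency).
S10: dominated by S1 (p99 latency 345≤699, memory 99≤325, throughput 2027≥882, avg latency 33≤192).
S11: not dominated (best throughput).
S12: not dominated.

S1, S2, S3, S5, S6, S9, S11, S12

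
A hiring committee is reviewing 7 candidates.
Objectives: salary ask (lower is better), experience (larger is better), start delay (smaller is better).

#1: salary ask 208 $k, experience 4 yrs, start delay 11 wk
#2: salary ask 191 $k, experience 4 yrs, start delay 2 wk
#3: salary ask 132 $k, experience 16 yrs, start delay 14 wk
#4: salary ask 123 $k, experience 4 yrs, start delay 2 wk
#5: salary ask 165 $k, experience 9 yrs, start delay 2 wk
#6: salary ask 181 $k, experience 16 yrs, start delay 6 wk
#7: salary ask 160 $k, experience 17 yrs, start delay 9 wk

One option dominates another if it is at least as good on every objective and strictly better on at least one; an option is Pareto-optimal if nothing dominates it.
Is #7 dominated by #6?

#6 vs #7: #6 is worse on salary ask (181 vs 160), so it does not dominate #7.

No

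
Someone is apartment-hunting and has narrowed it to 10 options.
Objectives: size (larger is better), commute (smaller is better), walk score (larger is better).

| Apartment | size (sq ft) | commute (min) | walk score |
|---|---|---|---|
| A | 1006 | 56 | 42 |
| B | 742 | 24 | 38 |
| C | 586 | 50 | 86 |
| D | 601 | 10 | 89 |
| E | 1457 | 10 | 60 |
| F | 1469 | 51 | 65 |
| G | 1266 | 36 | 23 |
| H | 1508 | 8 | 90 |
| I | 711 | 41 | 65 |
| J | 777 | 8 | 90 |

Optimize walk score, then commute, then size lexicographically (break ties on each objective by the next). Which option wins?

H

First maximize walk score: best is 90, kept {H, J}.
Then minimize commute: best is 8, kept {H, J}.
Then maximize size: best is 1508, kept {H}.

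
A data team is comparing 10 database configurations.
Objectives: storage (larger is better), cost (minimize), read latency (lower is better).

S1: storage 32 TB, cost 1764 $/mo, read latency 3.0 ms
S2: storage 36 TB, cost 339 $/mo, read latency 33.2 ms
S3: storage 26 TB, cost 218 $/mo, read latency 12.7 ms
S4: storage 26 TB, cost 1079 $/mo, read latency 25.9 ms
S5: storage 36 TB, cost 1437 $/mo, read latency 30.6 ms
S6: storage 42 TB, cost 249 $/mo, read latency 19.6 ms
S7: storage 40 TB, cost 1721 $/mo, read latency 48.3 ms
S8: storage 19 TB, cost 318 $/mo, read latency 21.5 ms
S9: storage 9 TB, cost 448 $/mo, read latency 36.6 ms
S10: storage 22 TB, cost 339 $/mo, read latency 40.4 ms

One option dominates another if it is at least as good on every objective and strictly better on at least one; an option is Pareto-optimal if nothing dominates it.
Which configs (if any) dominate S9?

S2: storage 36≥9, cost 339≤448, read latency 33.2≤36.6 — dominates S9.
S3: storage 26≥9, cost 218≤448, read latency 12.7≤36.6 — dominates S9.
S6: storage 42≥9, cost 249≤448, read latency 19.6≤36.6 — dominates S9.
S8: storage 19≥9, cost 318≤448, read latency 21.5≤36.6 — dominates S9.
Others (S1, S4, S5, S7, S10) are each worse than S9 on at least one objective.

S2, S3, S6, S8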